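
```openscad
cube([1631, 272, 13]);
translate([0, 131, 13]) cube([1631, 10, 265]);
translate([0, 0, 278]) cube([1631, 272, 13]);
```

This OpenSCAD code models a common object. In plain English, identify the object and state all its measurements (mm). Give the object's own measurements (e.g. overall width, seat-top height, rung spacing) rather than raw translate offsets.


An I-beam lying along x, 1631 mm long. Overall section height 291 mm. Two flanges 272 mm wide (y) and 13 mm thick, one on the floor and one at the top; a web 10 mm thick runs between them, centred on the flange width.


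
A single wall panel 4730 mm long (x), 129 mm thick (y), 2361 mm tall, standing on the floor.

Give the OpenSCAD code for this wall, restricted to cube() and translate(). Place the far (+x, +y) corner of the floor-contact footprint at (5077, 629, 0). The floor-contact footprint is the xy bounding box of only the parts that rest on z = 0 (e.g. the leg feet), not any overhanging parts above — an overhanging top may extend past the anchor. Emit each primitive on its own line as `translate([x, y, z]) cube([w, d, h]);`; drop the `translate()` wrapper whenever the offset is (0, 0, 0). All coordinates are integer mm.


translate([347, 500, 0]) cube([4730, 129, 2361]);


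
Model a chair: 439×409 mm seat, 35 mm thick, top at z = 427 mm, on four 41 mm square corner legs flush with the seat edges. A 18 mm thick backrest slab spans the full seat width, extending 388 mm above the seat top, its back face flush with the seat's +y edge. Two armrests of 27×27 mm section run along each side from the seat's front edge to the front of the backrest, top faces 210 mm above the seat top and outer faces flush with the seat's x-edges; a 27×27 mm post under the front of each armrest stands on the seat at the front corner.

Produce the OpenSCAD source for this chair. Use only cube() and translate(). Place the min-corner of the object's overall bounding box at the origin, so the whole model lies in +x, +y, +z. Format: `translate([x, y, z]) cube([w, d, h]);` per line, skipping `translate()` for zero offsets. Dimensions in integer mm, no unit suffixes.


translate([0, 0, 392]) cube([439, 409, 35]);
cube([41, 41, 392]);
translate([398, 0, 0]) cube([41, 41, 392]);
translate([0, 368, 0]) cube([41, 41, 392]);
translate([398, 368, 0]) cube([41, 41, 392]);
translate([0, 391, 427]) cube([439, 18, 388]);
translate([0, 0, 610]) cube([27, 391, 27]);
translate([412, 0, 610]) cube([27, 391, 27]);
translate([0, 0, 427]) cube([27, 27, 183]);
translate([412, 0, 427]) cube([27, 27, 183]);


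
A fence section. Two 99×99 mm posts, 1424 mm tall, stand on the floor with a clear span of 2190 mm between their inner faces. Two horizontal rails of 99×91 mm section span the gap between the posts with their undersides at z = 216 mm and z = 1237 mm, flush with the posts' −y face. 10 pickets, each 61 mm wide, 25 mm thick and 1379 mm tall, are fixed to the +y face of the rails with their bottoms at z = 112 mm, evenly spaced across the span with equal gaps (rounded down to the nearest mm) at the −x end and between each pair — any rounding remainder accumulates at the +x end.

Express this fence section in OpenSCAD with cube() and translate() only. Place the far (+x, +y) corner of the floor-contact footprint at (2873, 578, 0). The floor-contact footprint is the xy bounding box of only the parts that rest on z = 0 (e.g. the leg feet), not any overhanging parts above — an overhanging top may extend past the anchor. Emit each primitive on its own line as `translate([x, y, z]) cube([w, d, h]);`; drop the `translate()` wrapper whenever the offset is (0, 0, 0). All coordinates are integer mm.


translate([485, 479, 0]) cube([99, 99, 1424]);
translate([2774, 479, 0]) cube([99, 99, 1424]);
translate([584, 479, 216]) cube([2190, 99, 91]);
translate([584, 479, 1237]) cube([2190, 99, 91]);
translate([727, 578, 112]) cube([61, 25, 1379]);
translate([931, 578, 112]) cube([61, 25, 1379]);
translate([1135, 578, 112]) cube([61, 25, 1379]);
translate([1339, 578, 112]) cube([61, 25, 1379]);
translate([1543, 578, 112]) cube([61, 25, 1379]);
translate([1747, 578, 112]) cube([61, 25, 1379]);
translate([1951, 578, 112]) cube([61, 25, 1379]);
translate([2155, 578, 112]) cube([61, 25, 1379]);
translate([2359, 578, 112]) cube([61, 25, 1379]);
translate([2563, 578, 112]) cube([61, 25, 1379]);


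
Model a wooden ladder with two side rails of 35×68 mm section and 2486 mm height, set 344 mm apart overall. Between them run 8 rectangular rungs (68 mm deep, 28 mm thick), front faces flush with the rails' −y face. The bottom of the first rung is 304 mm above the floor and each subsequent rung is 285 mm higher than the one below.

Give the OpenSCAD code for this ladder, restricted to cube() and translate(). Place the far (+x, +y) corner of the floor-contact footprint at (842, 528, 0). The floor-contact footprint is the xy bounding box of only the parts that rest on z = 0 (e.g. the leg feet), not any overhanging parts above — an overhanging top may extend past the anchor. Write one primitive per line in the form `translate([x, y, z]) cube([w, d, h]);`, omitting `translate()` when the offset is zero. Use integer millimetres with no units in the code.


// rung span = 344 - 2*35 = 274
// rung[k] z = 304 + k*285
translate([498, 460, 0]) cube([35, 68, 2486]);
translate([807, 460, 0]) cube([35, 68, 2486]);
translate([533, 460, 304]) cube([274, 68, 28]);
translate([533, 460, 589]) cube([274, 68, 28]);
translate([533, 460, 874]) cube([274, 68, 28]);
translate([533, 460, 1159]) cube([274, 68, 28]);
translate([533, 460, 1444]) cube([274, 68, 28]);
translate([533, 460, 1729]) cube([274, 68, 28]);
translate([533, 460, 2014]) cube([274, 68, 28]);
translate([533, 460, 2299]) cube([274, 68, 28]);


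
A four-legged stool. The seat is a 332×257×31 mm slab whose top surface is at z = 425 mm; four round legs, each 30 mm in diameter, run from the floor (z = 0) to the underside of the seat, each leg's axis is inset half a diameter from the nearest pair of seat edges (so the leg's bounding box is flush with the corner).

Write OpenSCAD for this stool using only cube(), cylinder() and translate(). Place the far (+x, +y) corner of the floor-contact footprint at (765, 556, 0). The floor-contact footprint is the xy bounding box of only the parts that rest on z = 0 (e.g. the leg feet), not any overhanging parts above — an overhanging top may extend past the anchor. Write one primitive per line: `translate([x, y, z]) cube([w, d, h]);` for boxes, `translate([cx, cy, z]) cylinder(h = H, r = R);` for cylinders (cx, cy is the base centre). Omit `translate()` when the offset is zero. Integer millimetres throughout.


translate([433, 299, 394]) cube([332, 257, 31]);
translate([448, 314, 0]) cylinder(h = 394, r = 15);
translate([750, 314, 0]) cylinder(h = 394, r = 15);
translate([448, 541, 0]) cylinder(h = 394, r = 15);
translate([750, 541, 0]) cylinder(h = 394, r = 15);


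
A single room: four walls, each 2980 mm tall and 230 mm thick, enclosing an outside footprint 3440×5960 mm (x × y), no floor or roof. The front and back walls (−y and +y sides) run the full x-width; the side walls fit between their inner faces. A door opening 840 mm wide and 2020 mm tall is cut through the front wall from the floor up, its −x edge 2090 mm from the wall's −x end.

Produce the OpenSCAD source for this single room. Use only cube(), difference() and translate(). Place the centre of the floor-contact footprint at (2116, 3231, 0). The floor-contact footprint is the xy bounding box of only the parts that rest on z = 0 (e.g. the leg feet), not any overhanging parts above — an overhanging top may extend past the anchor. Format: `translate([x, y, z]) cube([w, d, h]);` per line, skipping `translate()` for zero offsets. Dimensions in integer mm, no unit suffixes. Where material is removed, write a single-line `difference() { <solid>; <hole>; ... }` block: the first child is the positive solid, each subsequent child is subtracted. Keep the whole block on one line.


difference() { translate([396, 251, 0]) cube([3440, 230, 2980]); translate([2486, 251, 0]) cube([840, 230, 2020]); }
translate([396, 5981, 0]) cube([3440, 230, 2980]);
translate([396, 481, 0]) cube([230, 5500, 2980]);
translate([3606, 481, 0]) cube([230, 5500, 2980]);


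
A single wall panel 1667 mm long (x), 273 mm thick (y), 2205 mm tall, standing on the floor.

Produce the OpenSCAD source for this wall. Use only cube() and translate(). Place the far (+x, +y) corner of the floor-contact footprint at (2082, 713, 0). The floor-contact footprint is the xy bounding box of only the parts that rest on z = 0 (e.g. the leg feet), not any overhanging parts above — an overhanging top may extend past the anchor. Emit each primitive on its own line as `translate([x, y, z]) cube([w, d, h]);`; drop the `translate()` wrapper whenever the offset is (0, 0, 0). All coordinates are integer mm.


translate([415, 440, 0]) cube([1667, 273, 2205]);


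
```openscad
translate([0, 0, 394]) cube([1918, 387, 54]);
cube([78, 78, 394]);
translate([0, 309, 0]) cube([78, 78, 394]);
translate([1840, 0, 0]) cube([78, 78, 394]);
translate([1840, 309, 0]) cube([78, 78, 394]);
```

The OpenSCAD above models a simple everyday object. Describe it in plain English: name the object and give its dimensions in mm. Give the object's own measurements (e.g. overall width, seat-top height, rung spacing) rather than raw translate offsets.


A long wooden bench with a 1918 mm (x) × 387 mm (y) seat, 54 mm thick, its top surface 448 mm above the floor. Four 78 mm square legs at the seat corners, flush with the edges, run from z = 0 to the seat underside.


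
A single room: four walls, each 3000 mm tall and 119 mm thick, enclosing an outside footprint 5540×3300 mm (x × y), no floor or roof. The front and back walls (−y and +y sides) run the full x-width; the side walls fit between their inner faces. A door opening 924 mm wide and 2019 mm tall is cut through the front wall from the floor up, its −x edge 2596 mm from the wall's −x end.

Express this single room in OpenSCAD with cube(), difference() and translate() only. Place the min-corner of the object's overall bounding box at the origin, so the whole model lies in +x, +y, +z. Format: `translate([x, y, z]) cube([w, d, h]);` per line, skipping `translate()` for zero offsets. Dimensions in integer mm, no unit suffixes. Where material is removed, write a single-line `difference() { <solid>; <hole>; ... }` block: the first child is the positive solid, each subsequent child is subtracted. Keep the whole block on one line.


difference() { cube([5540, 119, 3000]); translate([2596, 0, 0]) cube([924, 119, 2019]); }
translate([0, 3181, 0]) cube([5540, 119, 3000]);
translate([0, 119, 0]) cube([119, 3062, 3000]);
translate([5421, 119, 0]) cube([119, 3062, 3000]);


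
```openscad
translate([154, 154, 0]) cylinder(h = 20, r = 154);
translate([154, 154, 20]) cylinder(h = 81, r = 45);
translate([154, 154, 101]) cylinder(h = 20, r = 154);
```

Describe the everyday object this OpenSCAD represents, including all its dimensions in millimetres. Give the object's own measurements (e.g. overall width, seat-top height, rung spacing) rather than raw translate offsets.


A spool: two coaxial disc flanges of radius 154 mm and thickness 20 mm, joined by a core cylinder of radius 45 mm and height 81 mm. The lower flange rests on z = 0 and the three cylinders share a vertical axis.


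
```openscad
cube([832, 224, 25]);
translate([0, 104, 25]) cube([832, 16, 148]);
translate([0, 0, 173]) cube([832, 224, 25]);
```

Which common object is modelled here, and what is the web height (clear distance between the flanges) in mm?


An I-beam. The web height is 148 mm.

Two wide flanges with a thin centred web — an I-beam. Overall 198 mm minus two 25 mm flanges gives a web of 198 − 2·25 = 148 mm.


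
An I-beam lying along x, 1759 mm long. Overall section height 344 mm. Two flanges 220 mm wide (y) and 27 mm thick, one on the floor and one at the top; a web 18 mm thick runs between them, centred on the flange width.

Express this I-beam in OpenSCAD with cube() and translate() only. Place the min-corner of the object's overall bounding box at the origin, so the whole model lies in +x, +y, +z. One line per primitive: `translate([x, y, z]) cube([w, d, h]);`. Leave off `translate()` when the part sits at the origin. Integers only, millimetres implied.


cube([1759, 220, 27]);
translate([0, 101, 27]) cube([1759, 18, 290]);
translate([0, 0, 317]) cube([1759, 220, 27]);


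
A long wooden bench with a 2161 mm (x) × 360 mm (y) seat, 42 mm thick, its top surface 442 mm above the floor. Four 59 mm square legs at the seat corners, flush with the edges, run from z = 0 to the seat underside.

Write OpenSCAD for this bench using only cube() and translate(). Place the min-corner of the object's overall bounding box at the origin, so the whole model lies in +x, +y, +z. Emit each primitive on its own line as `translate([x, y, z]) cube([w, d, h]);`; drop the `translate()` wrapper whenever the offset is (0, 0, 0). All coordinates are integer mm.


translate([0, 0, 400]) cube([2161, 360, 42]);
cube([59, 59, 400]);
translate([0, 301, 0]) cube([59, 59, 400]);
translate([2102, 0, 0]) cube([59, 59, 400]);
translate([2102, 301, 0]) cube([59, 59, 400]);


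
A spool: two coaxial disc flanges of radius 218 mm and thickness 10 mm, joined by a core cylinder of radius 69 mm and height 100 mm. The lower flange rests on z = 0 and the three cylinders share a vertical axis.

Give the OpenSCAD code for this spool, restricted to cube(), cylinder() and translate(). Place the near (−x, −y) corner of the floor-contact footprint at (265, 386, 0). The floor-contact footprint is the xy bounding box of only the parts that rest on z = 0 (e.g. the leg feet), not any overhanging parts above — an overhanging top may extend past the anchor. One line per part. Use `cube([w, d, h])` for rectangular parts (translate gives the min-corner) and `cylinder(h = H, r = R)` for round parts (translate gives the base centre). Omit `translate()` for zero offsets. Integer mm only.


translate([483, 604, 0]) cylinder(h = 10, r = 218);
translate([483, 604, 10]) cylinder(h = 100, r = 69);
translate([483, 604, 110]) cylinder(h = 10, r = 218);


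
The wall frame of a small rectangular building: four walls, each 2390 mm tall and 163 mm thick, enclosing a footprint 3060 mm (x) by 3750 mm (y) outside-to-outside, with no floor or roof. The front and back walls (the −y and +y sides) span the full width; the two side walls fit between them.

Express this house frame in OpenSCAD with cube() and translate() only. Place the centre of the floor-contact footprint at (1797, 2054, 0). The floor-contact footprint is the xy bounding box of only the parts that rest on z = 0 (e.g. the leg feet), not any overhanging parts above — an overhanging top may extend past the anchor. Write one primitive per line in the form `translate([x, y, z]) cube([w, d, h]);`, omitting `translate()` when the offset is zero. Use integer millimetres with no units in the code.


translate([267, 179, 0]) cube([3060, 163, 2390]);
translate([267, 3766, 0]) cube([3060, 163, 2390]);
translate([267, 342, 0]) cube([163, 3424, 2390]);
translate([3164, 342, 0]) cube([163, 3424, 2390]);


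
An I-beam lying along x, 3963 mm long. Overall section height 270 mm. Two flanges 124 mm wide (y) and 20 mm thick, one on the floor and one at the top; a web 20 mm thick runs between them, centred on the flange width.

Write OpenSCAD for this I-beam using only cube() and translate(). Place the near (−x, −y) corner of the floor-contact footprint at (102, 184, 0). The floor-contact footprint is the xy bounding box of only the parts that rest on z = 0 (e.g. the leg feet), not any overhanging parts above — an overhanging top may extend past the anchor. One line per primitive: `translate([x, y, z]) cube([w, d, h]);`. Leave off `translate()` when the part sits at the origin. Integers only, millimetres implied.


translate([102, 184, 0]) cube([3963, 124, 20]);
translate([102, 236, 20]) cube([3963, 20, 230]);
translate([102, 184, 250]) cube([3963, 124, 20]);


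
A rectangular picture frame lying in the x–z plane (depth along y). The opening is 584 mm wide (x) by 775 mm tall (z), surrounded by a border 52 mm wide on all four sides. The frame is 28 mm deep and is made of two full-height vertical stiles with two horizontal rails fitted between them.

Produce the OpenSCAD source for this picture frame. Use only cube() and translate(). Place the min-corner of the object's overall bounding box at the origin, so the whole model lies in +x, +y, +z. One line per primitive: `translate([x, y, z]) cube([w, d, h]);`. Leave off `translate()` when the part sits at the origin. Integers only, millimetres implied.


cube([52, 28, 879]);
translate([636, 0, 0]) cube([52, 28, 879]);
translate([52, 0, 0]) cube([584, 28, 52]);
translate([52, 0, 827]) cube([584, 28, 52]);


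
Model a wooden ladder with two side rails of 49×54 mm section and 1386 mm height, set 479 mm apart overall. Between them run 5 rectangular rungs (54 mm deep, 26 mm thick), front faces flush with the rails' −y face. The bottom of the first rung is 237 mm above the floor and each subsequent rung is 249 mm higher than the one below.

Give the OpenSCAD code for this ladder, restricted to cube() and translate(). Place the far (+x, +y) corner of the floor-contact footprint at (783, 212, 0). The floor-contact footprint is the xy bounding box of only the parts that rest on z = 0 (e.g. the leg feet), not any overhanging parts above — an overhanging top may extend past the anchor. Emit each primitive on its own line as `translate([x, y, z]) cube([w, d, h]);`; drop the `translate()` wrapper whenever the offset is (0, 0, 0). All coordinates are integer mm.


translate([304, 158, 0]) cube([49, 54, 1386]);
translate([734, 158, 0]) cube([49, 54, 1386]);
translate([353, 158, 237]) cube([381, 54, 26]);
translate([353, 158, 486]) cube([381, 54, 26]);
translate([353, 158, 735]) cube([381, 54, 26]);
translate([353, 158, 984]) cube([381, 54, 26]);
translate([353, 158, 1233]) cube([381, 54, 26]);


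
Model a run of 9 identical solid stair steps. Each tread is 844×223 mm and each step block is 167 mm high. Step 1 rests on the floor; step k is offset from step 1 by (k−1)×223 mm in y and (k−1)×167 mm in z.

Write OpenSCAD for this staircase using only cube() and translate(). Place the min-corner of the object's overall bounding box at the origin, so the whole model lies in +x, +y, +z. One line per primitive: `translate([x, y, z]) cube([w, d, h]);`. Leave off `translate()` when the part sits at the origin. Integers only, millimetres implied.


cube([844, 223, 167]);
translate([0, 223, 167]) cube([844, 223, 167]);
translate([0, 446, 334]) cube([844, 223, 167]);
translate([0, 669, 501]) cube([844, 223, 167]);
translate([0, 892, 668]) cube([844, 223, 167]);
translate([0, 1115, 835]) cube([844, 223, 167]);
translate([0, 1338, 1002]) cube([844, 223, 167]);
translate([0, 1561, 1169]) cube([844, 223, 167]);
translate([0, 1784, 1336]) cube([844, 223, 167]);


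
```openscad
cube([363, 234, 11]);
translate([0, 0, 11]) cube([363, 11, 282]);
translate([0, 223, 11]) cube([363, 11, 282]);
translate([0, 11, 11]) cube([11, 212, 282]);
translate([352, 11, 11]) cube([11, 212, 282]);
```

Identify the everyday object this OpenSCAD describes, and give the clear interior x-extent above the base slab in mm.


An open box. The internal width is 341 mm.

A 363×234 base slab with four walls standing on it — an open box. The base is 363 mm wide and the walls are 11 mm thick, so the internal width is 363 − 2 × 11 = 341 mm.


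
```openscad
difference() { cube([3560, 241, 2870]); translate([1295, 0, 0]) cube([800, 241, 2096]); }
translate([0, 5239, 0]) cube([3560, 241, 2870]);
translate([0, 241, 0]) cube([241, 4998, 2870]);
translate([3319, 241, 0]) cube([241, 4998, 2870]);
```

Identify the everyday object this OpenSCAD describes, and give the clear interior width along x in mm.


A single room. The interior width is 3078 mm.

Four walls enclosing a rectangle with a door in the front wall — a room. Outside width 3560 minus two 241 mm walls gives 3078 mm.


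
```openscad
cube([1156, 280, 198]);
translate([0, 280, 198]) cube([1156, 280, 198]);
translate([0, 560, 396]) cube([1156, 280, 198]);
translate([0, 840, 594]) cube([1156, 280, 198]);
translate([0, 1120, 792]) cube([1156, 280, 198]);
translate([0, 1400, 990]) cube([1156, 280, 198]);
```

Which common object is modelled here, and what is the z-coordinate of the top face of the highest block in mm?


A staircase. The total rise is 1188 mm.

6 identical blocks, each offset up and back from the previous — a staircase. Each step is 198 mm tall and there are 6 of them, so the total rise is 6 × 198 = 1188 mm.


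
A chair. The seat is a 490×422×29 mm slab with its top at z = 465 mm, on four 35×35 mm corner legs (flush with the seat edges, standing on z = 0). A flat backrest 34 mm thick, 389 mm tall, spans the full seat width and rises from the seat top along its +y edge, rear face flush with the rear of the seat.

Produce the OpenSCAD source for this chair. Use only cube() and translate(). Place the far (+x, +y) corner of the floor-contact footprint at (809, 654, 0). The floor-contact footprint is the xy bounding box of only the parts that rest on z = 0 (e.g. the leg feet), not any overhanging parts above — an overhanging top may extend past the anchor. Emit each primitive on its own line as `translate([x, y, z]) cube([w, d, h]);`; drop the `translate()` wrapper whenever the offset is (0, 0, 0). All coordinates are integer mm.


// leg_h = 465 - 29 = 436
translate([319, 232, 436]) cube([490, 422, 29]);
translate([319, 232, 0]) cube([35, 35, 436]);
translate([774, 232, 0]) cube([35, 35, 436]);
translate([319, 619, 0]) cube([35, 35, 436]);
translate([774, 619, 0]) cube([35, 35, 436]);
translate([319, 620, 465]) cube([490, 34, 389]);


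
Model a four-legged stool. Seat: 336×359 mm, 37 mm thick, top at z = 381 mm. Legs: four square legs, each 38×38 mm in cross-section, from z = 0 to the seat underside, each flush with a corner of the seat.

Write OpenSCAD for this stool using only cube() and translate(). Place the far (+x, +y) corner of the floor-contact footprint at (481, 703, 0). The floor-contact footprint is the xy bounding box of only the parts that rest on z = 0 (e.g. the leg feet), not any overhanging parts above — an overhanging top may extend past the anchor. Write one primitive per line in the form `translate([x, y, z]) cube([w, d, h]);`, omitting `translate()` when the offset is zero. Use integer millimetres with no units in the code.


translate([145, 344, 344]) cube([336, 359, 37]);
translate([145, 344, 0]) cube([38, 38, 344]);
translate([443, 344, 0]) cube([38, 38, 344]);
translate([145, 665, 0]) cube([38, 38, 344]);
translate([443, 665, 0]) cube([38, 38, 344]);


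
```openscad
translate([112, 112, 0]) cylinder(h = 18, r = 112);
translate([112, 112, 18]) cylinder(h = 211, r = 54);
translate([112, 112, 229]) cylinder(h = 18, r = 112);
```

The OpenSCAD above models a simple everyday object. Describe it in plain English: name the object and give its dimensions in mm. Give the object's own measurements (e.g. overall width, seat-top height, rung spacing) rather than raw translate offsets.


A spool: two coaxial disc flanges of radius 112 mm and thickness 18 mm, joined by a core cylinder of radius 54 mm and height 211 mm. The lower flange rests on z = 0 and the three cylinders share a vertical axis.


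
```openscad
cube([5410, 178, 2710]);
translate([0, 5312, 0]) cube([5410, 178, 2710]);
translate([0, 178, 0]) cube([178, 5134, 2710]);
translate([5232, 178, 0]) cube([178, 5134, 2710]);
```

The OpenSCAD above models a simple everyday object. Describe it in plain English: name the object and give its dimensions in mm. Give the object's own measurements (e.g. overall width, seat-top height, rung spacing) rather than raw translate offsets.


The wall frame of a small rectangular building: four walls, each 2710 mm tall and 178 mm thick, enclosing a footprint 5410 mm (x) by 5490 mm (y) outside-to-outside, with no floor or roof. The front and back walls (the −y and +y sides) span the full width; the two side walls fit between them.


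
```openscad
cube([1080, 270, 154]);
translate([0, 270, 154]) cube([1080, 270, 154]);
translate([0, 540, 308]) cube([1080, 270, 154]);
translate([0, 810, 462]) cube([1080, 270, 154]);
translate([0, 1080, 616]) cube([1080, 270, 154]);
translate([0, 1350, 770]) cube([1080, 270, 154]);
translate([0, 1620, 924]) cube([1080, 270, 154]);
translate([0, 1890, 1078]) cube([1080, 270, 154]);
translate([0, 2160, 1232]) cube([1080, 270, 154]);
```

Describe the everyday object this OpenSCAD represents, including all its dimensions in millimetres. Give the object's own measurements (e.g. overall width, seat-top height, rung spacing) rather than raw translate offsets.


A straight staircase of 9 solid steps. Each step is 1080 mm wide (x), 270 mm deep (y, the going) and 154 mm tall (the rise). The first step rests on the floor; each subsequent step sits one going further in +y and one rise higher in +z, directly behind and above the previous step with no overlap.


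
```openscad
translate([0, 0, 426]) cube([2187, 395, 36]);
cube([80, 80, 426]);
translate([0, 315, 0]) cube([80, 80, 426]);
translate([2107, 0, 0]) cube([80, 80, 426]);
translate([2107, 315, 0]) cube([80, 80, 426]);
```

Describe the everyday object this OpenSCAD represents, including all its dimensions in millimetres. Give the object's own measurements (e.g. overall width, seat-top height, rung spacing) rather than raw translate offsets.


A bench: a 2187×395 mm seat slab, 36 mm thick, top at z = 462 mm, on four 80×80 mm square legs flush with the seat corners and standing on z = 0.


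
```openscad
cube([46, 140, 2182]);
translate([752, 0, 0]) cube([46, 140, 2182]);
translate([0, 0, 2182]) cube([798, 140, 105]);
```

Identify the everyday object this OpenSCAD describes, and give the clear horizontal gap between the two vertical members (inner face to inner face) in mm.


A door frame. The clear opening width is 706 mm.

Two 2182 mm tall posts with a header on top — a door frame. The left jamb is 46 mm wide at x = 0; the right jamb starts at x = 752. The clear opening is 752 − 46 = 706 mm.


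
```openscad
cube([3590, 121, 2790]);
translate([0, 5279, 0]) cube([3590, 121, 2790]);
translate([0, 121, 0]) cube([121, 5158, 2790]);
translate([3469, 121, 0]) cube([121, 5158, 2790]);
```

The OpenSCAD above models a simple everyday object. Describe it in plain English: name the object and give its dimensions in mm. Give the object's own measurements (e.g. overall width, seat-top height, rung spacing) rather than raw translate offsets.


The wall frame of a small rectangular building: four walls, each 2790 mm tall and 121 mm thick, enclosing a footprint 3590 mm (x) by 5400 mm (y) outside-to-outside, with no floor or roof. The front and back walls (the −y and +y sides) span the full width; the two side walls fit between them.


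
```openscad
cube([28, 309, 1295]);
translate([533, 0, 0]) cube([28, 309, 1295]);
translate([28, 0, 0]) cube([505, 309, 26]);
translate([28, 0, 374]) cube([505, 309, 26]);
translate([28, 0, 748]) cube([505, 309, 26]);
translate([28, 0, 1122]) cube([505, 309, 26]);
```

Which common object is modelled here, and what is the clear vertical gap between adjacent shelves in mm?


A bookshelf. The clear shelf gap is 348 mm.

Two tall side panels with 4 horizontal boards between them — a bookshelf. The first two shelf undersides are at z = 0 and z = 374; with shelf thickness 26, the clear gap is 374 − 0 − 26 = 348 mm.


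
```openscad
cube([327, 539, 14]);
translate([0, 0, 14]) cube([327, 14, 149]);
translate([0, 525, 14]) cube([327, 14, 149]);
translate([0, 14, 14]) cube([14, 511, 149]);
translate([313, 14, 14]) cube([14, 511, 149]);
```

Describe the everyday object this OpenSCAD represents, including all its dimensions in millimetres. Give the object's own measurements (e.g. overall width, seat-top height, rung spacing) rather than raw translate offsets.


An open-topped rectangular box: outside dimensions 327×539×163 mm, with a uniform wall and base thickness of 14 mm. The base is a full 327×539 slab on the floor; four walls sit on top of the base. The front and back walls (the −y and +y sides) span the full width; the two side walls fit between them.


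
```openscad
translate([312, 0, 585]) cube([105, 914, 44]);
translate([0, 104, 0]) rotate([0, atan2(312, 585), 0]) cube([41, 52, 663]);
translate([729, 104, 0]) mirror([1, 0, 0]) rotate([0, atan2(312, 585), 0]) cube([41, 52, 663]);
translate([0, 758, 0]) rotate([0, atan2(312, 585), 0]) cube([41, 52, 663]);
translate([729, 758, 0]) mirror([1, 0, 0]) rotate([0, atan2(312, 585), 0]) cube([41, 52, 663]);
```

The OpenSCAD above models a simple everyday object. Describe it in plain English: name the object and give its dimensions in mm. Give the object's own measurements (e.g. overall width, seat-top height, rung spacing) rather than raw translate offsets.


A sawhorse. A 105×914×44 mm beam (x, y, z) sits on two A-frame leg pairs. Each pair is two raked legs of 41×52 mm section (52 mm along y) splaying symmetrically in x. Each leg rises 585 mm vertically over 312 mm of horizontal reach and is 663 mm long along its own axis. Every leg's outer bottom edge rests on the floor and its outer top edge meets a bottom edge of the beam — the left legs (tilting toward +x) meet the beam's −x bottom edge, the right legs (their mirror images, tilting toward −x) meet its +x bottom edge — so the leg tops tuck under the beam, the beam's underside is 585 mm above the floor, and the feet are 729 mm apart outside-to-outside with the beam centred between them. The two leg pairs are set in 104 mm from either end of the beam.


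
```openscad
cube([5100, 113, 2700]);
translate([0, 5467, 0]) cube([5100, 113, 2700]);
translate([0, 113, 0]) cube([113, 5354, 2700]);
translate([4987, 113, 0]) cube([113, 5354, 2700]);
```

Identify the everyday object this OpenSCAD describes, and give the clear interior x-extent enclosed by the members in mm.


A house (or room) frame. The interior width is 4874 mm.

Four 2700 mm walls enclosing a rectangle with no floor or roof — a room or house frame. Outside width is 5100 mm and wall thickness is 113 mm, so the interior width is 5100 − 2 × 113 = 4874 mm.


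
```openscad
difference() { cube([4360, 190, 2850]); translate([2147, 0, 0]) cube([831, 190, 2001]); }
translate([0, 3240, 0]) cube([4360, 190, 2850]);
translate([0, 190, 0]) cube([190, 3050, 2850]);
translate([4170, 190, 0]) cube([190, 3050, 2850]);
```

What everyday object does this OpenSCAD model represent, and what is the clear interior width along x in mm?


A single room. The interior width is 3980 mm.

Four walls enclosing a rectangle with a door in the front wall — a room. Outside width 4360 minus two 190 mm walls gives 3980 mm.


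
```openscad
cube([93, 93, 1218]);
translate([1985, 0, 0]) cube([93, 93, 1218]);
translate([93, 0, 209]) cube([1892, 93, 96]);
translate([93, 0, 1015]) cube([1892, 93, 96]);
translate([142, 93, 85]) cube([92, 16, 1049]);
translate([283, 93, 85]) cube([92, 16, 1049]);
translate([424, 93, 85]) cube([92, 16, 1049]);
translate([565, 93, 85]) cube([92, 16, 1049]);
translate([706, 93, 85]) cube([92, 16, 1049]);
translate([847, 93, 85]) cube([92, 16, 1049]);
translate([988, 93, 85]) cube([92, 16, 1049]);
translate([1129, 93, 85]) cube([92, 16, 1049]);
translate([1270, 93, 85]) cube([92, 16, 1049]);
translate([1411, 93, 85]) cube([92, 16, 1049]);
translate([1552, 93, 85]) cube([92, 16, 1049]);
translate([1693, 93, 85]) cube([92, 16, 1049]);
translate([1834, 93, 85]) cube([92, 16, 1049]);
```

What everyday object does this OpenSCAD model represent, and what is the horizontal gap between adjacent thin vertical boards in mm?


A fence section. The picket gap is 49 mm.

Two posts, two rails, 13 pickets — a fence section. Span 1892 mm holds 13 pickets of 92 mm with 14 equal gaps: ⌊(1892 − 13·92) / 14⌋ = 49 mm.


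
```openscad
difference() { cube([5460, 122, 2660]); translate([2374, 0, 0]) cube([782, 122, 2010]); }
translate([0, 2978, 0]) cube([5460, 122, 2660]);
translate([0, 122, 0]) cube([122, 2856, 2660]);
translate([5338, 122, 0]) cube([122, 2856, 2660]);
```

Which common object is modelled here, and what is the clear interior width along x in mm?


A single room. The interior width is 5216 mm.

Four walls enclosing a rectangle with a door in the front wall — a room. Outside width 5460 minus two 122 mm walls gives 5216 mm.


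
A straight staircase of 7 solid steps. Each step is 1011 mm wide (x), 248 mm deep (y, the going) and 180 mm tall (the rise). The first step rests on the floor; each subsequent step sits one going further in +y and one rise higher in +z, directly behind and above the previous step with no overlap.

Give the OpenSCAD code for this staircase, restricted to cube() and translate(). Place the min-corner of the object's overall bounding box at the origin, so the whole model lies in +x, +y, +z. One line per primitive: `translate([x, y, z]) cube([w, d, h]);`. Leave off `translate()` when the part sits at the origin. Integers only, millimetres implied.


cube([1011, 248, 180]);
translate([0, 248, 180]) cube([1011, 248, 180]);
translate([0, 496, 360]) cube([1011, 248, 180]);
translate([0, 744, 540]) cube([1011, 248, 180]);
translate([0, 992, 720]) cube([1011, 248, 180]);
translate([0, 1240, 900]) cube([1011, 248, 180]);
translate([0, 1488, 1080]) cube([1011, 248, 180]);


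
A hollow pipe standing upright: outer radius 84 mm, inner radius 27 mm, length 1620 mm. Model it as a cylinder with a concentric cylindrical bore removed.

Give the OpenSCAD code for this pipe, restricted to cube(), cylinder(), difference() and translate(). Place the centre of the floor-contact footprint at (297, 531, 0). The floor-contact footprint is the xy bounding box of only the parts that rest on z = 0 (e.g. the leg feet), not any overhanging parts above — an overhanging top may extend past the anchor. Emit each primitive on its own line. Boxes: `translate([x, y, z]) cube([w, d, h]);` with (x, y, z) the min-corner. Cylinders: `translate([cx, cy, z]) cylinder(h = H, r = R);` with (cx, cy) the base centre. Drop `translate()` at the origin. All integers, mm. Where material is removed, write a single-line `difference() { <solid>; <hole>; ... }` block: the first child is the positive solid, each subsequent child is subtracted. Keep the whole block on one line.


difference() { translate([297, 531, 0]) cylinder(h = 1620, r = 84); translate([297, 531, 0]) cylinder(h = 1620, r = 27); }


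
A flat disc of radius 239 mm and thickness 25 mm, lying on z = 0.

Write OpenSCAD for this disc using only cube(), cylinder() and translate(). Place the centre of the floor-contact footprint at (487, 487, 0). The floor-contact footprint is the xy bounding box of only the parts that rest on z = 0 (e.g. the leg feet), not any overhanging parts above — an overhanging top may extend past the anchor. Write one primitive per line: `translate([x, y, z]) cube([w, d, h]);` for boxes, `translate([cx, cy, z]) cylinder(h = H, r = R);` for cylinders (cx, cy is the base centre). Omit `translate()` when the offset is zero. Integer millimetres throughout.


translate([487, 487, 0]) cylinder(h = 25, r = 239);


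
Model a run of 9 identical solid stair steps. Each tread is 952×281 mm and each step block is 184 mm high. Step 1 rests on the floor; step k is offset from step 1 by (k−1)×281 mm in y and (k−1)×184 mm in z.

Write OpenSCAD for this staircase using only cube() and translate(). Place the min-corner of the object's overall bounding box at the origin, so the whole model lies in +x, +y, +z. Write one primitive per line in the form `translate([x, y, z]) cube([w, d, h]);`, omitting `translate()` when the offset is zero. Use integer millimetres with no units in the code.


cube([952, 281, 184]);
translate([0, 281, 184]) cube([952, 281, 184]);
translate([0, 562, 368]) cube([952, 281, 184]);
translate([0, 843, 552]) cube([952, 281, 184]);
translate([0, 1124, 736]) cube([952, 281, 184]);
translate([0, 1405, 920]) cube([952, 281, 184]);
translate([0, 1686, 1104]) cube([952, 281, 184]);
translate([0, 1967, 1288]) cube([952, 281, 184]);
translate([0, 2248, 1472]) cube([952, 281, 184]);


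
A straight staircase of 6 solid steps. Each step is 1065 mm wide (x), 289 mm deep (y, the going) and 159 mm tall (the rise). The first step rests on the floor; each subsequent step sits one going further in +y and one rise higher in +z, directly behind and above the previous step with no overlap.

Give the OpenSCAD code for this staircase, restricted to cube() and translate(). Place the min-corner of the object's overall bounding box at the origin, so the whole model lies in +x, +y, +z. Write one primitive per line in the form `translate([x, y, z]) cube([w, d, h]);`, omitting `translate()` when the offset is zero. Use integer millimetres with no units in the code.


cube([1065, 289, 159]);
translate([0, 289, 159]) cube([1065, 289, 159]);
translate([0, 578, 318]) cube([1065, 289, 159]);
translate([0, 867, 477]) cube([1065, 289, 159]);
translate([0, 1156, 636]) cube([1065, 289, 159]);
translate([0, 1445, 795]) cube([1065, 289, 159]);


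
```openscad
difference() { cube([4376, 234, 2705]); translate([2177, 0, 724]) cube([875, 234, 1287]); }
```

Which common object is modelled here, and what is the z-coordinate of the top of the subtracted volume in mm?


A wall with a window opening. The window head height is 2011 mm.

A wall with a rectangular opening subtracted — a window. Sill at z = 724, opening 1287 mm tall, so the head is at 724 + 1287 = 2011 mm.


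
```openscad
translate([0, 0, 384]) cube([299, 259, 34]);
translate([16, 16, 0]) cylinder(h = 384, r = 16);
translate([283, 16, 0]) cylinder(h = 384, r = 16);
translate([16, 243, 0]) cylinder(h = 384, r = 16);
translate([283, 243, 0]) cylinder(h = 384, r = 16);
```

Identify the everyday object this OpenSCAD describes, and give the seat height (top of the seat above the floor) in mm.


A stool. The seat height is 418 mm.

A 299×259×34 slab at z = 384 on four corner cylinders — a stool. The seat top is 384 + 34 = 418 mm.


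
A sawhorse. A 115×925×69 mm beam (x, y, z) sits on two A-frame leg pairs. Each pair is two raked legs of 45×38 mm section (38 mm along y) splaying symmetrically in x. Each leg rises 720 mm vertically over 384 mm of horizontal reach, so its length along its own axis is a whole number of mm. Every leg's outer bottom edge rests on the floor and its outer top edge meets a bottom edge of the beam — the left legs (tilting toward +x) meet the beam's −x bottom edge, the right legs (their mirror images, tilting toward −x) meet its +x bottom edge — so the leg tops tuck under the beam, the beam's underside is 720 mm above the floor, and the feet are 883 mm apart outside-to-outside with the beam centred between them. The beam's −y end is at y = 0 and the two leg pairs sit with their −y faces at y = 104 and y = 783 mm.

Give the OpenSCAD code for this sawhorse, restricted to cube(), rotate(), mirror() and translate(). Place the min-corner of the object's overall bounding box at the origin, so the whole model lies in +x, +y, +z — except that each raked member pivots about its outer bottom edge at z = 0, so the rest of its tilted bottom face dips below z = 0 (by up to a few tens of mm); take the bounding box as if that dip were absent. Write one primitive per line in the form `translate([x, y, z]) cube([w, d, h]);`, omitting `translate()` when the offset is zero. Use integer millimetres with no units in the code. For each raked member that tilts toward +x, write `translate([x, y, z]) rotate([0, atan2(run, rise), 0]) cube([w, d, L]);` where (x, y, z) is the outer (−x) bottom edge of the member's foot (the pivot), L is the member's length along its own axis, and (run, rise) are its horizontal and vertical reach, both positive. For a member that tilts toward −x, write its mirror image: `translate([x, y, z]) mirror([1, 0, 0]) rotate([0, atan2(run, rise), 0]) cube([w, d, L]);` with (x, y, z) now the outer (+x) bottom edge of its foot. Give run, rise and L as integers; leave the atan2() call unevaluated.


translate([384, 0, 720]) cube([115, 925, 69]);
translate([0, 104, 0]) rotate([0, atan2(384, 720), 0]) cube([45, 38, 816]);
translate([883, 104, 0]) mirror([1, 0, 0]) rotate([0, atan2(384, 720), 0]) cube([45, 38, 816]);
translate([0, 783, 0]) rotate([0, atan2(384, 720), 0]) cube([45, 38, 816]);
translate([883, 783, 0]) mirror([1, 0, 0]) rotate([0, atan2(384, 720), 0]) cube([45, 38, 816]);
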